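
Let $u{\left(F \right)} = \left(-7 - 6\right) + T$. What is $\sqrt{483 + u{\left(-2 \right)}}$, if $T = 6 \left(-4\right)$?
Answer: $\sqrt{446} \approx 21.119$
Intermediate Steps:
$T = -24$
$u{\left(F \right)} = -37$ ($u{\left(F \right)} = \left(-7 - 6\right) - 24 = -13 - 24 = -37$)
$\sqrt{483 + u{\left(-2 \right)}} = \sqrt{483 - 37} = \sqrt{446}$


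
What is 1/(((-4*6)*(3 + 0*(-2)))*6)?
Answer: -1/432 ≈ -0.0023148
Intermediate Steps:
1/(((-4*6)*(3 + 0*(-2)))*6) = 1/(-24*(3 + 0)*6) = 1/(-24*3*6) = 1/(-72*6) = 1/(-432) = -1/432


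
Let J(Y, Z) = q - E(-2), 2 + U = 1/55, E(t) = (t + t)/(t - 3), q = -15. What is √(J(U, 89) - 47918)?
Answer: I*√1198345/5 ≈ 218.94*I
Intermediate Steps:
E(t) = 2*t/(-3 + t) (E(t) = (2*t)/(-3 + t) = 2*t/(-3 + t))
U = -109/55 (U = -2 + 1/55 = -109/55 ≈ -1.9818)
J(Y, Z) = -79/5 (J(Y, Z) = -15 - 2*(-2)/(-3 - 2) = -15 - 2*(-2)/(-5) = -15 - 2*(-2)*(-1)/5 = -15 - 1*⅘ = -15 - ⅘ = -79/5)
√(J(U, 89) - 47918) = √(-79/5 - 47918) = √(-239669/5) = I*√1198345/5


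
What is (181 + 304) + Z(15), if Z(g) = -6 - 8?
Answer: 471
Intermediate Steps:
Z(g) = -14
(181 + 304) + Z(15) = (181 + 304) - 14 = 485 - 14 = 471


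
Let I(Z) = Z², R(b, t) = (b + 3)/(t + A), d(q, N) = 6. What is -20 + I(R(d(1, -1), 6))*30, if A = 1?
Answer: 1450/49 ≈ 29.592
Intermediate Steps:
R(b, t) = (3 + b)/(1 + t) (R(b, t) = (b + 3)/(t + 1) = (3 + b)/(1 + t))
-20 + I(R(d(1, -1), 6))*30 = -20 + ((3 + 6)/(1 + 6))²*30 = -20 + (9/7)²*30 = -20 + (81/49)*30 = -20 + 2430/49 = 1450/49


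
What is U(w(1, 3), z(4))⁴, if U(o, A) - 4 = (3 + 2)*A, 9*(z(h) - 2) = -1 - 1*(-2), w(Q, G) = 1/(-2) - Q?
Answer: 294499921/6561 ≈ 44886.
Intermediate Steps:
w(Q, G) = -½ - Q
z(h) = 19/9 (z(h) = 2 + (-1 - 1*(-2))/9 = 2 + (-1 + 2)/9 = 2 + (⅑)*1 = 2 + ⅑ = 19/9)
U(o, A) = 4 + 5*A (U(o, A) = 4 + (3 + 2)*A = 4 + 5*A)
U(w(1, 3), z(4))⁴ = (4 + 5*(19/9))⁴ = (4 + 95/9)⁴ = (131/9)⁴ = 294499921/6561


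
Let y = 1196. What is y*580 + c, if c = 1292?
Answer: 694972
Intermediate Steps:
y*580 + c = 1196*580 + 1292 = 693680 + 1292 = 694972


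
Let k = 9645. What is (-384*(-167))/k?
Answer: 21376/3215 ≈ 6.6488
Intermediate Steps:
(-384*(-167))/k = -384*(-167)/9645 = 64128*(1/9645) = 21376/3215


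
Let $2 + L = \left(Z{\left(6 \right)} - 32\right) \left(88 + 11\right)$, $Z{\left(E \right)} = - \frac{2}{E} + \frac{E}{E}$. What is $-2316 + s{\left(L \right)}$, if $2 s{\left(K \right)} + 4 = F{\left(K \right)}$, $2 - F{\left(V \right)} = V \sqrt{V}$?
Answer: $-2317 + 6208 i \sqrt{194} \approx -2317.0 + 86467.0 i$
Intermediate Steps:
$Z{\left(E \right)} = 1 - \frac{2}{E}$ ($Z{\left(E \right)} = - \frac{2}{E} + 1 = 1 - \frac{2}{E}$)
$F{\left(V \right)} = 2 - V^{\frac{3}{2}}$ ($F{\left(V \right)} = 2 - V \sqrt{V} = 2 - V^{\frac{3}{2}}$)
$L = -3104$ ($L = -2 + \left(\frac{-2 + 6}{6} - 32\right) \left(88 + 11\right) = -2 + \left(\frac{1}{6} \cdot 4 - 32\right) 99 = -2 + \left(\frac{2}{3} - 32\right) 99 = -2 - 3102 = -3104$)
$s{\left(K \right)} = -1 - \frac{K^{\frac{3}{2}}}{2}$ ($s{\left(K \right)} = -2 + \frac{2 - K^{\frac{3}{2}}}{2} = -2 - \left(-1 + \frac{K^{\frac{3}{2}}}{2}\right) = -1 - \frac{K^{\frac{3}{2}}}{2}$)
$-2316 + s{\left(L \right)} = -2316 - \left(1 + \frac{\left(-3104\right)^{\frac{3}{2}}}{2}\right) = -2316 - \left(1 + \frac{\left(-12416\right) i \sqrt{194}}{2}\right) = -2316 - \left(1 - 6208 i \sqrt{194}\right) = -2317 + 6208 i \sqrt{194}$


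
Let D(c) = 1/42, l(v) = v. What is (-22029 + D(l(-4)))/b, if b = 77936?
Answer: -925217/3273312 ≈ -0.28265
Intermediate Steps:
D(c) = 1/42
(-22029 + D(l(-4)))/b = (-22029 + 1/42)/77936 = -925217/42*1/77936 = -925217/3273312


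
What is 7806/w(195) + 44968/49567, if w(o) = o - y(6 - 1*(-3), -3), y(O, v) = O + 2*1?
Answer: 386687/8924 ≈ 43.331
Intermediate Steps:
y(O, v) = 2 + O (y(O, v) = O + 2 = 2 + O)
w(o) = -11 + o (w(o) = o - (2 + (6 - 1*(-3))) = o - (2 + (6 + 3)) = o - (2 + 9) = o - 1*11 = o - 11 = -11 + o)
7806/w(195) + 44968/49567 = 7806/(-11 + 195) + 44968/49567 = 7806/184 + 44968*(1/49567) = 7806*(1/184) + 88/97 = 3903/92 + 88/97 = 386687/8924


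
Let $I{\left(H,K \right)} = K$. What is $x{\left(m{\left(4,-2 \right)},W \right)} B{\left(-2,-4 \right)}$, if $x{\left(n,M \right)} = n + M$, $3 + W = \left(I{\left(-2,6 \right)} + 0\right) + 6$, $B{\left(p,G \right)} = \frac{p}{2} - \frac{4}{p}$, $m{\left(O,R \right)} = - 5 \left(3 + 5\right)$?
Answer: $-31$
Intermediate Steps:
$m{\left(O,R \right)} = -40$ ($m{\left(O,R \right)} = \left(-5\right) 8 = -40$)
$B{\left(p,G \right)} = \frac{p}{2} - \frac{4}{p}$ ($B{\left(p,G \right)} = p \frac{1}{2} - \frac{4}{p} = \frac{p}{2} - \frac{4}{p}$)
$W = 9$ ($W = -3 + \left(\left(6 + 0\right) + 6\right) = -3 + \left(6 + 6\right) = -3 + 12 = 9$)
$x{\left(n,M \right)} = M + n$
$x{\left(m{\left(4,-2 \right)},W \right)} B{\left(-2,-4 \right)} = \left(9 - 40\right) \left(\frac{1}{2} \left(-2\right) - \frac{4}{-2}\right) = - 31 \left(-1 - -2\right) = - 31 \left(-1 + 2\right) = \left(-31\right) 1 = -31$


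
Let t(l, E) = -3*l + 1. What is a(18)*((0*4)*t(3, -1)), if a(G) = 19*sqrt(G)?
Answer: 0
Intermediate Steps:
t(l, E) = 1 - 3*l
a(18)*((0*4)*t(3, -1)) = (19*sqrt(18))*((0*4)*(1 - 3*3)) = (19*(3*sqrt(2)))*(0*(1 - 9)) = (57*sqrt(2))*(0*(-8)) = (57*sqrt(2))*0 = 0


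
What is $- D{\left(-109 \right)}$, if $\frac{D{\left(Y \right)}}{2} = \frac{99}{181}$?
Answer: $- \frac{198}{181} \approx -1.0939$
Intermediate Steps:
$D{\left(Y \right)} = \frac{198}{181}$ ($D{\left(Y \right)} = 2 \cdot \frac{99}{181} = \frac{198}{181}$)
$- D{\left(-109 \right)} = \left(-1\right) \frac{198}{181} = - \frac{198}{181}$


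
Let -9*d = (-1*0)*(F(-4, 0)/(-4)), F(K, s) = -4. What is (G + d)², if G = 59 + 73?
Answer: 17424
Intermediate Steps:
G = 132
d = 0 (d = -(-1*0)*(-4/(-4))/9 = -0*(-4*(-¼)) = -0 = -⅑*0 = 0)
(G + d)² = (132 + 0)² = 132² = 17424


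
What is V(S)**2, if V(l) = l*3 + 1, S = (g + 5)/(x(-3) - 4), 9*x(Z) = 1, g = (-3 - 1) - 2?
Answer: 3844/1225 ≈ 3.1380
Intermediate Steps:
g = -6 (g = -4 - 2 = -6)
x(Z) = 1/9 (x(Z) = (1/9)*1 = 1/9)
S = 9/35 (S = (-6 + 5)/(1/9 - 4) = -1/(-35/9) = -1*(-9/35) = 9/35 ≈ 0.25714)
V(l) = 1 + 3*l (V(l) = 3*l + 1 = 1 + 3*l)
V(S)**2 = (1 + 3*(9/35))**2 = (1 + 27/35)**2 = (62/35)**2 = 3844/1225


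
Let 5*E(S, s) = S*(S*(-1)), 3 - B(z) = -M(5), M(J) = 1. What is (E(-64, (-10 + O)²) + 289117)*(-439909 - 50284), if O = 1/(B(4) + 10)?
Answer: -706607817377/5 ≈ -1.4132e+11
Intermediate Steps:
B(z) = 4 (B(z) = 3 - (-1) = 3 - 1*(-1) = 3 + 1 = 4)
O = 1/14 (O = 1/(4 + 10) = 1/14 ≈ 0.071429)
E(S, s) = -S²/5 (E(S, s) = (S*(S*(-1)))/5 = (S*(-S))/5 = (-S²)/5 = -S²/5)
(E(-64, (-10 + O)²) + 289117)*(-439909 - 50284) = (-⅕*(-64)² + 289117)*(-439909 - 50284) = (-⅕*4096 + 289117)*(-490193) = (-4096/5 + 289117)*(-490193) = (1441489/5)*(-490193) = -706607817377/5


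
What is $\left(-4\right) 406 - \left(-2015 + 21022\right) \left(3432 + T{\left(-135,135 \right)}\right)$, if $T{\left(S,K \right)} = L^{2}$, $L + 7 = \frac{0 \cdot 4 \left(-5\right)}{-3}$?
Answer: $-66164991$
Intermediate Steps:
$L = -7$ ($L = -7 + \frac{0 \cdot 4 \left(-5\right)}{-3} = -7 + 0 \left(-5\right) \left(- \frac{1}{3}\right) = -7 + 0 \left(- \frac{1}{3}\right) = -7 + 0 = -7$)
$T{\left(S,K \right)} = 49$ ($T{\left(S,K \right)} = \left(-7\right)^{2} = 49$)
$\left(-4\right) 406 - \left(-2015 + 21022\right) \left(3432 + T{\left(-135,135 \right)}\right) = \left(-4\right) 406 - \left(-2015 + 21022\right) \left(3432 + 49\right) = -1624 - 19007 \cdot 3481 = -1624 - 66163367 = -66164991$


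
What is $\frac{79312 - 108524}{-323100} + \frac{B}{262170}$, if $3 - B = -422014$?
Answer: $\frac{800067793}{470595150} \approx 1.7001$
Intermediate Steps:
$B = 422017$ ($B = 3 - -422014 = 3 + 422014 = 422017$)
$\frac{79312 - 108524}{-323100} + \frac{B}{262170} = \frac{79312 - 108524}{-323100} + \frac{422017}{262170} = \left(-29212\right) \left(- \frac{1}{323100}\right) + 422017 \cdot \frac{1}{262170} = \frac{7303}{80775} + \frac{422017}{262170} = \frac{800067793}{470595150}$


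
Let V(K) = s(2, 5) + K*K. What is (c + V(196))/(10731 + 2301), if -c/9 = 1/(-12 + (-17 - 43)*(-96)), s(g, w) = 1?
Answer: 73606969/24969312 ≈ 2.9479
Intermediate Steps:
V(K) = 1 + K² (V(K) = 1 + K*K = 1 + K²)
c = -3/1916 (c = -9/(-12 + (-17 - 43)*(-96)) = -9/(-12 - 60*(-96)) = -9/(-12 + 5760) = -9/5748 = -9*1/5748 = -3/1916 ≈ -0.0015658)
(c + V(196))/(10731 + 2301) = (-3/1916 + (1 + 196²))/(10731 + 2301) = (-3/1916 + (1 + 38416))/13032 = (-3/1916 + 38417)*(1/13032) = (73606969/1916)*(1/13032) = 73606969/24969312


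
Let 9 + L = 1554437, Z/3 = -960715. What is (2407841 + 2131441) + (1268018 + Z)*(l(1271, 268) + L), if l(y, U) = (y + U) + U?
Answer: -2511956392563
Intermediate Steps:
Z = -2882145 (Z = 3*(-960715) = -2882145)
l(y, U) = y + 2*U (l(y, U) = (U + y) + U = y + 2*U)
L = 1554428 (L = -9 + 1554437 = 1554428)
(2407841 + 2131441) + (1268018 + Z)*(l(1271, 268) + L) = (2407841 + 2131441) + (1268018 - 2882145)*((1271 + 2*268) + 1554428) = 4539282 - 1614127*((1271 + 536) + 1554428) = 4539282 - 1614127*(1807 + 1554428) = 4539282 - 1614127*1556235 = 4539282 - 2511960931845 = -2511956392563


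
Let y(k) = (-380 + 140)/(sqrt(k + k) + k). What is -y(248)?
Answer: 40/41 - 20*sqrt(31)/1271 ≈ 0.88800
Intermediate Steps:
y(k) = -240/(k + sqrt(2)*sqrt(k)) (y(k) = -240/(sqrt(2*k) + k) = -240/(sqrt(2)*sqrt(k) + k) = -240/(k + sqrt(2)*sqrt(k)))
-y(248) = -(-240)/(248 + sqrt(2)*sqrt(248)) = -(-240)/(248 + sqrt(2)*(2*sqrt(62))) = -(-240)/(248 + 4*sqrt(31)) = 240/(248 + 4*sqrt(31))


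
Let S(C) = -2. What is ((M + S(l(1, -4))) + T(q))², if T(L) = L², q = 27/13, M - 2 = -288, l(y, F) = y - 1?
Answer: 2298531249/28561 ≈ 80478.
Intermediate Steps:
l(y, F) = -1 + y
M = -286 (M = 2 - 288 = -286)
q = 27/13 (q = 27*(1/13) = 27/13 ≈ 2.0769)
((M + S(l(1, -4))) + T(q))² = ((-286 - 2) + (27/13)²)² = (-288 + 729/169)² = (-47943/169)² = 2298531249/28561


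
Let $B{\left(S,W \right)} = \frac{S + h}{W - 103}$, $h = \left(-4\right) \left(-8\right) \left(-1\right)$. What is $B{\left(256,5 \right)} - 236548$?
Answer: $- \frac{1655852}{7} \approx -2.3655 \cdot 10^{5}$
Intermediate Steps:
$h = -32$ ($h = 32 \left(-1\right) = -32$)
$B{\left(S,W \right)} = \frac{-32 + S}{-103 + W}$ ($B{\left(S,W \right)} = \frac{S - 32}{W - 103} = \frac{-32 + S}{-103 + W}$)
$B{\left(256,5 \right)} - 236548 = \frac{-32 + 256}{-103 + 5} - 236548 = \frac{1}{-98} \cdot 224 - 236548 = \left(- \frac{1}{98}\right) 224 - 236548 = - \frac{16}{7} - 236548 = - \frac{1655852}{7}$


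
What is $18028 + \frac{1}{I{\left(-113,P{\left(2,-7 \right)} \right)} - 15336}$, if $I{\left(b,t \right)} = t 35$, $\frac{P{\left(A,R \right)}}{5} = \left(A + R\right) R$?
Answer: $\frac{166055907}{9211} \approx 18028.0$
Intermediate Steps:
$P{\left(A,R \right)} = 5 R \left(A + R\right)$ ($P{\left(A,R \right)} = 5 \left(A + R\right) R = 5 R \left(A + R\right)$)
$I{\left(b,t \right)} = 35 t$
$18028 + \frac{1}{I{\left(-113,P{\left(2,-7 \right)} \right)} - 15336} = 18028 + \frac{1}{35 \cdot 5 \left(-7\right) \left(2 - 7\right) - 15336} = 18028 + \frac{1}{35 \cdot 5 \left(-7\right) \left(-5\right) - 15336} = 18028 + \frac{1}{35 \cdot 175 - 15336} = 18028 + \frac{1}{6125 - 15336} = 18028 + \frac{1}{-9211} = 18028 - \frac{1}{9211} = \frac{166055907}{9211}$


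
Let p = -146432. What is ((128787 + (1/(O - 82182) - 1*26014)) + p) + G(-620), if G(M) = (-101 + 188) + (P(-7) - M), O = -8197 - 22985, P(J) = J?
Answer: -4870004077/113364 ≈ -42959.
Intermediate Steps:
O = -31182
G(M) = 80 - M (G(M) = (-101 + 188) + (-7 - M) = 87 + (-7 - M) = 80 - M)
((128787 + (1/(O - 82182) - 1*26014)) + p) + G(-620) = ((128787 + (1/(-31182 - 82182) - 1*26014)) - 146432) + (80 - 1*(-620)) = ((128787 + (1/(-113364) - 26014)) - 146432) + (80 + 620) = ((128787 + (-1/113364 - 26014)) - 146432) + 700 = ((128787 - 2949051097/113364) - 146432) + 700 = (11650758371/113364 - 146432) + 700 = -4949358877/113364 + 700 = -4870004077/113364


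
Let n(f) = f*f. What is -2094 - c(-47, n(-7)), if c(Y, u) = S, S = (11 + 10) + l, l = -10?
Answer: -2105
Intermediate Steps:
n(f) = f**2
S = 11 (S = (11 + 10) - 10 = 21 - 10 = 11)
c(Y, u) = 11
-2094 - c(-47, n(-7)) = -2094 - 1*11 = -2094 - 11 = -2105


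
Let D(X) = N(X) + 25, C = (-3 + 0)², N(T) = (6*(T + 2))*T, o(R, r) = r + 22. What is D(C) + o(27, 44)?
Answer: 685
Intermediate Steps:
o(R, r) = 22 + r
N(T) = T*(12 + 6*T) (N(T) = (6*(2 + T))*T = (12 + 6*T)*T = T*(12 + 6*T))
C = 9 (C = (-3)² = 9)
D(X) = 25 + 6*X*(2 + X) (D(X) = 6*X*(2 + X) + 25 = 25 + 6*X*(2 + X))
D(C) + o(27, 44) = (25 + 6*9*(2 + 9)) + (22 + 44) = (25 + 6*9*11) + 66 = (25 + 594) + 66 = 619 + 66 = 685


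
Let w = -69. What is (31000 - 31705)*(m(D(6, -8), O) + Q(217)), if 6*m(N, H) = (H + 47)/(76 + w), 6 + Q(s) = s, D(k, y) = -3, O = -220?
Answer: -2041915/14 ≈ -1.4585e+5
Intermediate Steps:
Q(s) = -6 + s
m(N, H) = 47/42 + H/42 (m(N, H) = ((H + 47)/(76 - 69))/6 = ((47 + H)/7)/6 = ((47 + H)*(⅐))/6 = (47/7 + H/7)/6 = 47/42 + H/42)
(31000 - 31705)*(m(D(6, -8), O) + Q(217)) = (31000 - 31705)*((47/42 + (1/42)*(-220)) + (-6 + 217)) = -705*((47/42 - 110/21) + 211) = -705*(-173/42 + 211) = -705*8689/42 = -2041915/14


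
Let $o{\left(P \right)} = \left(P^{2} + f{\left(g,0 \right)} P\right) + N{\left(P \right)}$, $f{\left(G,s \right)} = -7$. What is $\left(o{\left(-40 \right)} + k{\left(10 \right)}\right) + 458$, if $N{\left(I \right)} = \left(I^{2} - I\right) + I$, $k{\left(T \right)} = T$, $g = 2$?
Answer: $3948$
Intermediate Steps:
$N{\left(I \right)} = I^{2}$
$o{\left(P \right)} = - 7 P + 2 P^{2}$ ($o{\left(P \right)} = \left(P^{2} - 7 P\right) + P^{2} = - 7 P + 2 P^{2}$)
$\left(o{\left(-40 \right)} + k{\left(10 \right)}\right) + 458 = \left(- 40 \left(-7 + 2 \left(-40\right)\right) + 10\right) + 458 = \left(- 40 \left(-7 - 80\right) + 10\right) + 458 = \left(\left(-40\right) \left(-87\right) + 10\right) + 458 = \left(3480 + 10\right) + 458 = 3490 + 458 = 3948$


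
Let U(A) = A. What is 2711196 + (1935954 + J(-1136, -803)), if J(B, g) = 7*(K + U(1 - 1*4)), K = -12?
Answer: 4647045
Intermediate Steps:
J(B, g) = -105 (J(B, g) = 7*(-12 + (1 - 1*4)) = 7*(-12 + (1 - 4)) = 7*(-12 - 3) = 7*(-15) = -105)
2711196 + (1935954 + J(-1136, -803)) = 2711196 + (1935954 - 105) = 2711196 + 1935849 = 4647045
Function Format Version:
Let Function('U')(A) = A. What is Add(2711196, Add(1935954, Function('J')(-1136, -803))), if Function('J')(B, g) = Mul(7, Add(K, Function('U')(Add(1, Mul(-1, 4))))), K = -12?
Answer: 4647045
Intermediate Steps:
Function('J')(B, g) = -105 (Function('J')(B, g) = Mul(7, Add(-12, Add(1, Mul(-1, 4)))) = Mul(7, Add(-12, Add(1, -4))) = Mul(7, Add(-12, -3)) = Mul(7, -15) = -105)
Add(2711196, Add(1935954, Function('J')(-1136, -803))) = Add(2711196, Add(1935954, -105)) = Add(2711196, 1935849) = 4647045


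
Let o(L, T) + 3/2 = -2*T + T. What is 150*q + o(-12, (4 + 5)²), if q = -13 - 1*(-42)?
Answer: 8535/2 ≈ 4267.5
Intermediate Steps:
q = 29 (q = -13 + 42 = 29)
o(L, T) = -3/2 - T (o(L, T) = -3/2 + (-2*T + T) = -3/2 - T)
150*q + o(-12, (4 + 5)²) = 150*29 + (-3/2 - (4 + 5)²) = 4350 + (-3/2 - 1*9²) = 4350 + (-3/2 - 1*81) = 4350 + (-3/2 - 81) = 4350 - 165/2 = 8535/2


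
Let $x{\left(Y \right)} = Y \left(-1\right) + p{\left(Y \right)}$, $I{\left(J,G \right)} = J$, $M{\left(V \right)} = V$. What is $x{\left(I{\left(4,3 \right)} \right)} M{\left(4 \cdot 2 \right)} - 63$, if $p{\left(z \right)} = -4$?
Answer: $-127$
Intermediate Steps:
$x{\left(Y \right)} = -4 - Y$ ($x{\left(Y \right)} = Y \left(-1\right) - 4 = - Y - 4 = -4 - Y$)
$x{\left(I{\left(4,3 \right)} \right)} M{\left(4 \cdot 2 \right)} - 63 = \left(-4 - 4\right) 4 \cdot 2 - 63 = \left(-4 - 4\right) 8 - 63 = \left(-8\right) 8 - 63 = -64 - 63 = -127$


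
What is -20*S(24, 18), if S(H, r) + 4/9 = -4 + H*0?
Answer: 800/9 ≈ 88.889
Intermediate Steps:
S(H, r) = -40/9 (S(H, r) = -4/9 + (-4 + H*0) = -4/9 + (-4 + 0) = -4/9 - 4 = -40/9)
-20*S(24, 18) = -20*(-40/9) = 800/9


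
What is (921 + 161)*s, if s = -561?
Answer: -607002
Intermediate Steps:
(921 + 161)*s = (921 + 161)*(-561) = 1082*(-561) = -607002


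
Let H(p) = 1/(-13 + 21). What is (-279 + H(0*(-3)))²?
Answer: 4977361/64 ≈ 77771.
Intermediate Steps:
H(p) = ⅛ (H(p) = 1/8 = ⅛)
(-279 + H(0*(-3)))² = (-279 + ⅛)² = (-2231/8)² = 4977361/64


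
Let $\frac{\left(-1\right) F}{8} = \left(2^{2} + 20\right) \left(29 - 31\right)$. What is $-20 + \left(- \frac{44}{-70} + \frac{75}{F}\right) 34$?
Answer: $\frac{17947}{2240} \approx 8.0121$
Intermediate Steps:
$F = 384$ ($F = - 8 \left(2^{2} + 20\right) \left(29 - 31\right) = - 8 \left(4 + 20\right) \left(-2\right) = - 8 \cdot 24 \left(-2\right) = \left(-8\right) \left(-48\right) = 384$)
$-20 + \left(- \frac{44}{-70} + \frac{75}{F}\right) 34 = -20 + \left(- \frac{44}{-70} + \frac{75}{384}\right) 34 = -20 + \left(\left(-44\right) \left(- \frac{1}{70}\right) + 75 \cdot \frac{1}{384}\right) 34 = -20 + \left(\frac{22}{35} + \frac{25}{128}\right) 34 = -20 + \frac{3691}{4480} \cdot 34 = -20 + \frac{62747}{2240} = \frac{17947}{2240}$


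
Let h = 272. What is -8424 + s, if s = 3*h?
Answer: -7608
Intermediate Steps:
s = 816 (s = 3*272 = 816)
-8424 + s = -8424 + 816 = -7608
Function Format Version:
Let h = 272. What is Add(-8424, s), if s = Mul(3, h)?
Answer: -7608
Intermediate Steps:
s = 816 (s = Mul(3, 272) = 816)
Add(-8424, s) = Add(-8424, 816) = -7608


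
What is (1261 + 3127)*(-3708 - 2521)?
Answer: -27332852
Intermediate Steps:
(1261 + 3127)*(-3708 - 2521) = 4388*(-6229) = -27332852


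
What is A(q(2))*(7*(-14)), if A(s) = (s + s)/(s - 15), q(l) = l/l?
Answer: 14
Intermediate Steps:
q(l) = 1
A(s) = 2*s/(-15 + s) (A(s) = (2*s)/(-15 + s) = 2*s/(-15 + s))
A(q(2))*(7*(-14)) = (2*1/(-15 + 1))*(7*(-14)) = (2*1/(-14))*(-98) = (2*1*(-1/14))*(-98) = -1/7*(-98) = 14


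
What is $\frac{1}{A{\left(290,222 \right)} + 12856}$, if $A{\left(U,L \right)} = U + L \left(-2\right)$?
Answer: $\frac{1}{12702} \approx 7.8728 \cdot 10^{-5}$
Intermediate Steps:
$A{\left(U,L \right)} = U - 2 L$
$\frac{1}{A{\left(290,222 \right)} + 12856} = \frac{1}{\left(290 - 444\right) + 12856} = \frac{1}{-154 + 12856} = \frac{1}{12702}$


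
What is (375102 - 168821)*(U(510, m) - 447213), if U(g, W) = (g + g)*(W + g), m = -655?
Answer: -122760504753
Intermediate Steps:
U(g, W) = 2*g*(W + g) (U(g, W) = (2*g)*(W + g) = 2*g*(W + g))
(375102 - 168821)*(U(510, m) - 447213) = (375102 - 168821)*(2*510*(-655 + 510) - 447213) = 206281*(2*510*(-145) - 447213) = 206281*(-147900 - 447213) = 206281*(-595113) = -122760504753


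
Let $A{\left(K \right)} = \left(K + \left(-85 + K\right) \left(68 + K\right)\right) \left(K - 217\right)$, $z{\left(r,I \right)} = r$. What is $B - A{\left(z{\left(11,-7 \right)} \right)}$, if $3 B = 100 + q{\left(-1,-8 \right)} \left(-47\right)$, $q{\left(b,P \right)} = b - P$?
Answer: $- \frac{3606259}{3} \approx -1.2021 \cdot 10^{6}$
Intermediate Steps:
$B = - \frac{229}{3}$ ($B = \frac{100 + \left(-1 - -8\right) \left(-47\right)}{3} = \frac{100 + \left(-1 + 8\right) \left(-47\right)}{3} = \frac{100 + 7 \left(-47\right)}{3} = \frac{100 - 329}{3} = \frac{1}{3} \left(-229\right) = - \frac{229}{3} \approx -76.333$)
$A{\left(K \right)} = \left(-217 + K\right) \left(K + \left(-85 + K\right) \left(68 + K\right)\right)$ ($A{\left(K \right)} = \left(K + \left(-85 + K\right) \left(68 + K\right)\right) \left(-217 + K\right) = \left(-217 + K\right) \left(K + \left(-85 + K\right) \left(68 + K\right)\right)$)
$B - A{\left(z{\left(11,-7 \right)} \right)} = - \frac{229}{3} - \left(1254260 + 11^{3} - 25388 - 233 \cdot 11^{2}\right) = - \frac{229}{3} - \left(1254260 + 1331 - 25388 - 28193\right) = - \frac{229}{3} - 1202010 = - \frac{3606259}{3}$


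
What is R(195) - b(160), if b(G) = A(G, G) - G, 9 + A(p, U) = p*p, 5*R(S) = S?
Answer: -25392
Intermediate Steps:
R(S) = S/5
A(p, U) = -9 + p² (A(p, U) = -9 + p*p = -9 + p²)
b(G) = -9 + G² - G (b(G) = (-9 + G²) - G = -9 + G² - G)
R(195) - b(160) = (⅕)*195 - (-9 + 160² - 1*160) = 39 - (-9 + 25600 - 160) = 39 - 1*25431 = 39 - 25431 = -25392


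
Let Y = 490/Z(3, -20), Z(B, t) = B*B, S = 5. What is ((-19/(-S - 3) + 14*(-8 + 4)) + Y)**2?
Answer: 3481/5184 ≈ 0.67149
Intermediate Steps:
Z(B, t) = B**2
Y = 490/9 (Y = 490/(3**2) = 490/9 ≈ 54.444)
((-19/(-S - 3) + 14*(-8 + 4)) + Y)**2 = ((-19/(-1*5 - 3) + 14*(-8 + 4)) + 490/9)**2 = ((-19/(-5 - 3) + 14*(-4)) + 490/9)**2 = ((-19/(-8) - 56) + 490/9)**2 = ((-19*(-1/8) - 56) + 490/9)**2 = ((19/8 - 56) + 490/9)**2 = (-429/8 + 490/9)**2 = (59/72)**2 = 3481/5184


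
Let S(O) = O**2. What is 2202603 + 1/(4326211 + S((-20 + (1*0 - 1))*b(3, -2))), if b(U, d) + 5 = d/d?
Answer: 9544466894002/4333267 ≈ 2.2026e+6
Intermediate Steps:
b(U, d) = -4 (b(U, d) = -5 + d/d = -5 + 1 = -4)
2202603 + 1/(4326211 + S((-20 + (1*0 - 1))*b(3, -2))) = 2202603 + 1/(4326211 + ((-20 + (1*0 - 1))*(-4))**2) = 2202603 + 1/(4326211 + ((-20 + (0 - 1))*(-4))**2) = 2202603 + 1/(4326211 + ((-20 - 1)*(-4))**2) = 2202603 + 1/(4326211 + (-21*(-4))**2) = 2202603 + 1/(4326211 + 84**2) = 2202603 + 1/(4326211 + 7056) = 2202603 + 1/4333267 = 9544466894002/4333267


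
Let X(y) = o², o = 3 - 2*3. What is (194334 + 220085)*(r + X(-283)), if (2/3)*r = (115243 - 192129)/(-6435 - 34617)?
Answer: 66969695981/13684 ≈ 4.8940e+6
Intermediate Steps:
o = -3 (o = 3 - 6 = -3)
X(y) = 9 (X(y) = (-3)² = 9)
r = 38443/13684 (r = 3*((115243 - 192129)/(-6435 - 34617))/2 = 3*(-76886/(-41052))/2 = 3*(-76886*(-1/41052))/2 = (3/2)*(38443/20526) = 38443/13684 ≈ 2.8093)
(194334 + 220085)*(r + X(-283)) = (194334 + 220085)*(38443/13684 + 9) = 414419*(161599/13684) = 66969695981/13684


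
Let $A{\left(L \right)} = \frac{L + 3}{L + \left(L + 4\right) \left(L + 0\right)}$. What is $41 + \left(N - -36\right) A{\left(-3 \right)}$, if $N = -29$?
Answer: $41$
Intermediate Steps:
$A{\left(L \right)} = \frac{3 + L}{L + L \left(4 + L\right)}$ ($A{\left(L \right)} = \frac{3 + L}{L + \left(4 + L\right) L} = \frac{3 + L}{L + L \left(4 + L\right)}$)
$41 + \left(N - -36\right) A{\left(-3 \right)} = 41 + \left(-29 - -36\right) \frac{3 - 3}{\left(-3\right) \left(5 - 3\right)} = 41 + \left(-29 + 36\right) \left(\left(- \frac{1}{3}\right) \frac{1}{2} \cdot 0\right) = 41 + 7 \left(\left(- \frac{1}{3}\right) \frac{1}{2} \cdot 0\right) = 41 + 7 \cdot 0 = 41 + 0 = 41$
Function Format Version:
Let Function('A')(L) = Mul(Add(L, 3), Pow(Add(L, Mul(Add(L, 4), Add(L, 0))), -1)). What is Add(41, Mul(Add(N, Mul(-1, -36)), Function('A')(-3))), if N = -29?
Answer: 41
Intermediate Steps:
Function('A')(L) = Mul(Pow(Add(L, Mul(L, Add(4, L))), -1), Add(3, L)) (Function('A')(L) = Mul(Add(3, L), Pow(Add(L, Mul(Add(4, L), L)), -1)) = Mul(Add(3, L), Pow(Add(L, Mul(L, Add(4, L))), -1)) = Mul(Pow(Add(L, Mul(L, Add(4, L))), -1), Add(3, L)))
Add(41, Mul(Add(N, Mul(-1, -36)), Function('A')(-3))) = Add(41, Mul(Add(-29, Mul(-1, -36)), Mul(Pow(-3, -1), Pow(Add(5, -3), -1), Add(3, -3)))) = Add(41, Mul(Add(-29, 36), Mul(Rational(-1, 3), Pow(2, -1), 0))) = Add(41, Mul(7, Mul(Rational(-1, 3), Rational(1, 2), 0))) = Add(41, Mul(7, 0)) = Add(41, 0) = 41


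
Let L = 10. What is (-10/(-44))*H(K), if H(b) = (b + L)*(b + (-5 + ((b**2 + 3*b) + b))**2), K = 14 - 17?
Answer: 2135/22 ≈ 97.045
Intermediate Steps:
K = -3
H(b) = (10 + b)*(b + (-5 + b**2 + 4*b)**2) (H(b) = (b + 10)*(b + (-5 + ((b**2 + 3*b) + b))**2) = (10 + b)*(b + (-5 + (b**2 + 4*b))**2) = (10 + b)*(b + (-5 + b**2 + 4*b)**2))
(-10/(-44))*H(K) = (-10/(-44))*(250 + (-3)**5 - 365*(-3) + 18*(-3)**4 + 21*(-3)**2 + 86*(-3)**3) = (-10*(-1/44))*(250 - 243 + 1095 + 18*81 + 21*9 + 86*(-27)) = 5*(250 - 243 + 1095 + 1458 + 189 - 2322)/22 = (5/22)*427 = 2135/22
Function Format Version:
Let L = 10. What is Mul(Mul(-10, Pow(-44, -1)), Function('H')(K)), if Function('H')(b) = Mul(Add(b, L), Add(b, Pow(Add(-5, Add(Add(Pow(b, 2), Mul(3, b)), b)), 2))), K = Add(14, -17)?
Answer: Rational(2135, 22) ≈ 97.045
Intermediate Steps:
K = -3
Function('H')(b) = Mul(Add(10, b), Add(b, Pow(Add(-5, Pow(b, 2), Mul(4, b)), 2))) (Function('H')(b) = Mul(Add(b, 10), Add(b, Pow(Add(-5, Add(Add(Pow(b, 2), Mul(3, b)), b)), 2))) = Mul(Add(10, b), Add(b, Pow(Add(-5, Add(Pow(b, 2), Mul(4, b))), 2))) = Mul(Add(10, b), Add(b, Pow(Add(-5, Pow(b, 2), Mul(4, b)), 2))))
Mul(Mul(-10, Pow(-44, -1)), Function('H')(K)) = Mul(Mul(-10, Pow(-44, -1)), Add(250, Pow(-3, 5), Mul(-365, -3), Mul(18, Pow(-3, 4)), Mul(21, Pow(-3, 2)), Mul(86, Pow(-3, 3)))) = Mul(Mul(-10, Rational(-1, 44)), Add(250, -243, 1095, Mul(18, 81), Mul(21, 9), Mul(86, -27))) = Mul(Rational(5, 22), Add(250, -243, 1095, 1458, 189, -2322)) = Mul(Rational(5, 22), 427) = Rational(2135, 22)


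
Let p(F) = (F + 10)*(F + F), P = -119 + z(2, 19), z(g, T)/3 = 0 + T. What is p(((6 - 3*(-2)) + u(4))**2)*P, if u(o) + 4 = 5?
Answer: -3751124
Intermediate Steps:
z(g, T) = 3*T (z(g, T) = 3*(0 + T) = 3*T)
u(o) = 1 (u(o) = -4 + 5 = 1)
P = -62 (P = -119 + 3*19 = -119 + 57 = -62)
p(F) = 2*F*(10 + F) (p(F) = (10 + F)*(2*F) = 2*F*(10 + F))
p(((6 - 3*(-2)) + u(4))**2)*P = (2*((6 - 3*(-2)) + 1)**2*(10 + ((6 - 3*(-2)) + 1)**2))*(-62) = (2*((6 + 6) + 1)**2*(10 + ((6 + 6) + 1)**2))*(-62) = (2*(12 + 1)**2*(10 + (12 + 1)**2))*(-62) = (2*13**2*(10 + 13**2))*(-62) = (2*169*(10 + 169))*(-62) = (2*169*179)*(-62) = 60502*(-62) = -3751124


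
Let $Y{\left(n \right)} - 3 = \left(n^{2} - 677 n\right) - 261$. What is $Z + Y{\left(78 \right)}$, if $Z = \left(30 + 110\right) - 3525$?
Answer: $-50365$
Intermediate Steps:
$Y{\left(n \right)} = -258 + n^{2} - 677 n$ ($Y{\left(n \right)} = 3 - \left(261 - n^{2} + 677 n\right) = -258 + n^{2} - 677 n$)
$Z = -3385$ ($Z = 140 - 3525 = -3385$)
$Z + Y{\left(78 \right)} = -3385 - \left(53064 - 6084\right) = -3385 - 46980 = -50365$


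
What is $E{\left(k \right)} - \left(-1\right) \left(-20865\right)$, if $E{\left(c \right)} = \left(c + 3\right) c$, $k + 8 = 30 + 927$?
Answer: $882583$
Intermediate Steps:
$k = 949$ ($k = -8 + \left(30 + 927\right) = -8 + 957 = 949$)
$E{\left(c \right)} = c \left(3 + c\right)$ ($E{\left(c \right)} = \left(3 + c\right) c = c \left(3 + c\right)$)
$E{\left(k \right)} - \left(-1\right) \left(-20865\right) = 949 \left(3 + 949\right) - \left(-1\right) \left(-20865\right) = 949 \cdot 952 - 20865 = 903448 - 20865 = 882583$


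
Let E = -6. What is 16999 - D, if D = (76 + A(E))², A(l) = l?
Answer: 12099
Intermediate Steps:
D = 4900 (D = (76 - 6)² = 70² = 4900)
16999 - D = 16999 - 1*4900 = 16999 - 4900 = 12099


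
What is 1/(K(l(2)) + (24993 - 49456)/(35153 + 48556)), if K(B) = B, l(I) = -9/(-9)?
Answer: 83709/59246 ≈ 1.4129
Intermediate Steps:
l(I) = 1 (l(I) = -9*(-⅑) = 1)
1/(K(l(2)) + (24993 - 49456)/(35153 + 48556)) = 1/(1 + (24993 - 49456)/(35153 + 48556)) = 1/(1 - 24463/83709) = 1/(59246/83709) = 83709/59246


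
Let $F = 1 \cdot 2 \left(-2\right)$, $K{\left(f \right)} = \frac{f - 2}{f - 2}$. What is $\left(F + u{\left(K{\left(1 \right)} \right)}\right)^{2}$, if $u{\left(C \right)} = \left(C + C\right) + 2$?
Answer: $0$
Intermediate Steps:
$K{\left(f \right)} = 1$ ($K{\left(f \right)} = \frac{-2 + f}{-2 + f} = 1$)
$F = -4$ ($F = 2 \left(-2\right) = -4$)
$u{\left(C \right)} = 2 + 2 C$ ($u{\left(C \right)} = 2 C + 2 = 2 + 2 C$)
$\left(F + u{\left(K{\left(1 \right)} \right)}\right)^{2} = \left(-4 + \left(2 + 2 \cdot 1\right)\right)^{2} = \left(-4 + \left(2 + 2\right)\right)^{2} = \left(-4 + 4\right)^{2} = 0^{2} = 0$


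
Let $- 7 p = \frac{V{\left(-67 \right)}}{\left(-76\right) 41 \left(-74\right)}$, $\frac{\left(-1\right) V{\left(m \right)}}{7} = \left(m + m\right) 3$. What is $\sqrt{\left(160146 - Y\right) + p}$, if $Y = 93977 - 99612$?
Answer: $\frac{\sqrt{550900422234373}}{57646} \approx 407.16$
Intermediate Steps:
$Y = -5635$
$V{\left(m \right)} = - 42 m$ ($V{\left(m \right)} = - 7 \left(m + m\right) 3 = - 7 \cdot 2 m 3 = - 7 \cdot 6 m = - 42 m$)
$p = - \frac{201}{115292}$ ($p = - \frac{\left(-42\right) \left(-67\right) \frac{1}{\left(-76\right) 41 \left(-74\right)}}{7} = - \frac{2814 \frac{1}{\left(-3116\right) \left(-74\right)}}{7} = - \frac{2814 \cdot \frac{1}{230584}}{7} = \left(- \frac{1}{7}\right) \frac{1407}{115292} = - \frac{201}{115292} \approx -0.0017434$)
$\sqrt{\left(160146 - Y\right) + p} = \sqrt{\left(160146 - -5635\right) - \frac{201}{115292}} = \sqrt{\left(160146 + 5635\right) - \frac{201}{115292}} = \sqrt{165781 - \frac{201}{115292}} = \sqrt{\frac{19113222851}{115292}} = \frac{\sqrt{550900422234373}}{57646}$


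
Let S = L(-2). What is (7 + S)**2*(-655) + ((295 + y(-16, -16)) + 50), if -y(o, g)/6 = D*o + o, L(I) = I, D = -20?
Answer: -17854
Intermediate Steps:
y(o, g) = 114*o (y(o, g) = -6*(-20*o + o) = -(-114)*o = 114*o)
S = -2
(7 + S)**2*(-655) + ((295 + y(-16, -16)) + 50) = (7 - 2)**2*(-655) + ((295 + 114*(-16)) + 50) = 5**2*(-655) + ((295 - 1824) + 50) = 25*(-655) + (-1529 + 50) = -16375 - 1479 = -17854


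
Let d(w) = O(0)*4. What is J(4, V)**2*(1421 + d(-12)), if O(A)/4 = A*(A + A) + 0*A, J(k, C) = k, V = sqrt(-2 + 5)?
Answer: 22736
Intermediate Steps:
V = sqrt(3) ≈ 1.7320
O(A) = 8*A**2 (O(A) = 4*(A*(A + A) + 0*A) = 4*(A*(2*A) + 0) = 4*(2*A**2 + 0) = 4*(2*A**2) = 8*A**2)
d(w) = 0 (d(w) = (8*0**2)*4 = (8*0)*4 = 0*4 = 0)
J(4, V)**2*(1421 + d(-12)) = 4**2*(1421 + 0) = 16*1421 = 22736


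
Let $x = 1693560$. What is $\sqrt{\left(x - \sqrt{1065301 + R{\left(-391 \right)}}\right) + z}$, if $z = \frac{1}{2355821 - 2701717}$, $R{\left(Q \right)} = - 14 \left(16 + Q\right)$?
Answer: $\frac{\sqrt{50656091287779766 - 29911010704 \sqrt{1070551}}}{172948} \approx 1301.0$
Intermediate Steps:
$R{\left(Q \right)} = -224 - 14 Q$
$z = - \frac{1}{345896}$ ($z = \frac{1}{-345896} = - \frac{1}{345896} \approx -2.891 \cdot 10^{-6}$)
$\sqrt{\left(x - \sqrt{1065301 + R{\left(-391 \right)}}\right) + z} = \sqrt{\left(1693560 - \sqrt{1065301 - -5250}\right) - \frac{1}{345896}} = \sqrt{\left(1693560 - \sqrt{1065301 + \left(-224 + 5474\right)}\right) - \frac{1}{345896}} = \sqrt{\left(1693560 - \sqrt{1065301 + 5250}\right) - \frac{1}{345896}} = \sqrt{\left(1693560 - \sqrt{1070551}\right) - \frac{1}{345896}} = \sqrt{\frac{585795629759}{345896} - \sqrt{1070551}}$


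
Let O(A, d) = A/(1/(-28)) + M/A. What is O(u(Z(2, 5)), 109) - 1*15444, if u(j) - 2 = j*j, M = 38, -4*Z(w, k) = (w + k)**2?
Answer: -191734999/9732 ≈ -19702.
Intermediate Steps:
Z(w, k) = -(k + w)**2/4 (Z(w, k) = -(w + k)**2/4 = -(k + w)**2/4)
u(j) = 2 + j**2 (u(j) = 2 + j*j = 2 + j**2)
O(A, d) = -28*A + 38/A (O(A, d) = A/(1/(-28)) + 38/A = A/(-1/28) + 38/A = A*(-28) + 38/A = -28*A + 38/A)
O(u(Z(2, 5)), 109) - 1*15444 = (-28*(2 + (-(5 + 2)**2/4)**2) + 38/(2 + (-(5 + 2)**2/4)**2)) - 1*15444 = (-28*(2 + (-1/4*7**2)**2) + 38/(2 + (-1/4*7**2)**2)) - 15444 = (-28*(2 + (-1/4*49)**2) + 38/(2 + (-1/4*49)**2)) - 15444 = (-28*(2 + (-49/4)**2) + 38/(2 + (-49/4)**2)) - 15444 = (-28*(2 + 2401/16) + 38/(2 + 2401/16)) - 15444 = (-28*2433/16 + 38/(2433/16)) - 15444 = (-17031/4 + 38*(16/2433)) - 15444 = (-17031/4 + 608/2433) - 15444 = -41433991/9732 - 15444 = -191734999/9732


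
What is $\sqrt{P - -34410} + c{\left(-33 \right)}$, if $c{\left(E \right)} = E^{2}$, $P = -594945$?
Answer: $1089 + i \sqrt{560535} \approx 1089.0 + 748.69 i$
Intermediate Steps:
$\sqrt{P - -34410} + c{\left(-33 \right)} = \sqrt{-594945 - -34410} + \left(-33\right)^{2} = \sqrt{-594945 + 34410} + 1089 = \sqrt{-560535} + 1089 = i \sqrt{560535} + 1089 = 1089 + i \sqrt{560535}$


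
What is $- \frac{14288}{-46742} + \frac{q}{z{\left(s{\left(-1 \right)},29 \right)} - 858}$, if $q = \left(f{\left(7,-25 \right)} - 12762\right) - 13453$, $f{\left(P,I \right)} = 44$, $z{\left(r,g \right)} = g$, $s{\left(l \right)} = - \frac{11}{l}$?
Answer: $\frac{617564817}{19374559} \approx 31.875$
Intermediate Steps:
$q = -26171$ ($q = \left(44 - 12762\right) - 13453 = -12718 - 13453 = -26171$)
$- \frac{14288}{-46742} + \frac{q}{z{\left(s{\left(-1 \right)},29 \right)} - 858} = - \frac{14288}{-46742} - \frac{26171}{29 - 858} = \left(-14288\right) \left(- \frac{1}{46742}\right) - \frac{26171}{29 - 858} = \frac{7144}{23371} - \frac{26171}{-829} = \frac{7144}{23371} - - \frac{26171}{829} = \frac{7144}{23371} + \frac{26171}{829} = \frac{617564817}{19374559}$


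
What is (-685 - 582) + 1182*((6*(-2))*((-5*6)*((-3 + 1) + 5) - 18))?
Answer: 1530605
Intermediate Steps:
(-685 - 582) + 1182*((6*(-2))*((-5*6)*((-3 + 1) + 5) - 18)) = -1267 + 1182*(-12*(-30*(-2 + 5) - 18)) = -1267 + 1182*(-12*(-30*3 - 18)) = -1267 + 1182*(-12*(-90 - 18)) = -1267 + 1182*(-12*(-108)) = -1267 + 1182*1296 = -1267 + 1531872 = 1530605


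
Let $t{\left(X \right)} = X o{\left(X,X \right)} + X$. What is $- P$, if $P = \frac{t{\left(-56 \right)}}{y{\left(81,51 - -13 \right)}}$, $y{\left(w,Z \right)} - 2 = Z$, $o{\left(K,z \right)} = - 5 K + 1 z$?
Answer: $\frac{2100}{11} \approx 190.91$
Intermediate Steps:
$o{\left(K,z \right)} = z - 5 K$ ($o{\left(K,z \right)} = - 5 K + z = z - 5 K$)
$y{\left(w,Z \right)} = 2 + Z$
$t{\left(X \right)} = X - 4 X^{2}$ ($t{\left(X \right)} = X \left(X - 5 X\right) + X = X \left(- 4 X\right) + X = - 4 X^{2} + X = X - 4 X^{2}$)
$P = - \frac{2100}{11}$ ($P = \frac{\left(-56\right) \left(1 - -224\right)}{2 + \left(51 - -13\right)} = \frac{\left(-56\right) \left(1 + 224\right)}{2 + \left(51 + 13\right)} = \frac{\left(-56\right) 225}{2 + 64} = - \frac{12600}{66} = \left(-12600\right) \frac{1}{66} = - \frac{2100}{11} \approx -190.91$)
$- P = \left(-1\right) \left(- \frac{2100}{11}\right) = \frac{2100}{11}$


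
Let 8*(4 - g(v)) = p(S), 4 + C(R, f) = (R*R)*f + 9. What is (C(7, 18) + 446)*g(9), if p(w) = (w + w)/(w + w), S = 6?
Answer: 41323/8 ≈ 5165.4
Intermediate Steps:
C(R, f) = 5 + f*R² (C(R, f) = -4 + ((R*R)*f + 9) = -4 + (R²*f + 9) = -4 + (f*R² + 9) = -4 + (9 + f*R²) = 5 + f*R²)
p(w) = 1 (p(w) = (2*w)/((2*w)) = (2*w)*(1/(2*w)) = 1)
g(v) = 31/8 (g(v) = 4 - ⅛*1 = 4 - ⅛ = 31/8)
(C(7, 18) + 446)*g(9) = ((5 + 18*7²) + 446)*(31/8) = ((5 + 18*49) + 446)*(31/8) = ((5 + 882) + 446)*(31/8) = (887 + 446)*(31/8) = 1333*(31/8) = 41323/8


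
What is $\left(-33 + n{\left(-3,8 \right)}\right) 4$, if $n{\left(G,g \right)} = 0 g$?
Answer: $-132$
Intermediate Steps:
$n{\left(G,g \right)} = 0$
$\left(-33 + n{\left(-3,8 \right)}\right) 4 = \left(-33 + 0\right) 4 = \left(-33\right) 4 = -132$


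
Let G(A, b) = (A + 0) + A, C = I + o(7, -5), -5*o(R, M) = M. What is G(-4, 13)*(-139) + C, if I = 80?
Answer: 1193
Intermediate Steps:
o(R, M) = -M/5
C = 81 (C = 80 - ⅕*(-5) = 80 + 1 = 81)
G(A, b) = 2*A (G(A, b) = A + A = 2*A)
G(-4, 13)*(-139) + C = (2*(-4))*(-139) + 81 = -8*(-139) + 81 = 1112 + 81 = 1193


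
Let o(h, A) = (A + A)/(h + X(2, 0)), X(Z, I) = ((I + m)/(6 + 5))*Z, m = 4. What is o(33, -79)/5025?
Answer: -1738/1864275 ≈ -0.00093227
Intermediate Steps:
X(Z, I) = Z*(4/11 + I/11) (X(Z, I) = ((I + 4)/(6 + 5))*Z = ((4 + I)/11)*Z = ((4 + I)*(1/11))*Z = (4/11 + I/11)*Z = Z*(4/11 + I/11))
o(h, A) = 2*A/(8/11 + h) (o(h, A) = (A + A)/(h + (1/11)*2*(4 + 0)) = (2*A)/(h + (1/11)*2*4) = (2*A)/(h + 8/11) = (2*A)/(8/11 + h) = 2*A/(8/11 + h))
o(33, -79)/5025 = (22*(-79)/(8 + 11*33))/5025 = (22*(-79)/(8 + 363))*(1/5025) = (22*(-79)/371)*(1/5025) = (22*(-79)*(1/371))*(1/5025) = -1738/371*1/5025 = -1738/1864275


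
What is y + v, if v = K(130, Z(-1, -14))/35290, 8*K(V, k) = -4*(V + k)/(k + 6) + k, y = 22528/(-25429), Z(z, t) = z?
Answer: -31813773309/35895576400 ≈ -0.88629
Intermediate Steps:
y = -22528/25429 (y = 22528*(-1/25429) = -22528/25429 ≈ -0.88592)
K(V, k) = k/8 - (V + k)/(2*(6 + k)) (K(V, k) = (-4*(V + k)/(k + 6) + k)/8 = (-4*(V + k)/(6 + k) + k)/8 = (k - 4*(V + k)/(6 + k))/8 = k/8 - (V + k)/(2*(6 + k)))
v = -521/1411600 (v = (((-1)² - 4*130 + 2*(-1))/(8*(6 - 1)))/35290 = ((⅛)*(1 - 520 - 2)/5)*(1/35290) = ((⅛)*(⅕)*(-521))*(1/35290) = -521/40*1/35290 = -521/1411600 ≈ -0.00036908)
y + v = -22528/25429 - 521/1411600 = -31813773309/35895576400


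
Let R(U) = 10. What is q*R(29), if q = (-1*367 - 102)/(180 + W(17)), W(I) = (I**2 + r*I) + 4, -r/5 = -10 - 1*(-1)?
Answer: -2345/619 ≈ -3.7884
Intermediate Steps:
r = 45 (r = -5*(-10 - 1*(-1)) = -5*(-10 + 1) = -5*(-9) = 45)
W(I) = 4 + I**2 + 45*I (W(I) = (I**2 + 45*I) + 4 = 4 + I**2 + 45*I)
q = -469/1238 (q = (-1*367 - 102)/(180 + (4 + 17**2 + 45*17)) = (-367 - 102)/(180 + (4 + 289 + 765)) = -469/(180 + 1058) = -469/1238 ≈ -0.37884)
q*R(29) = -469/1238*10 = -2345/619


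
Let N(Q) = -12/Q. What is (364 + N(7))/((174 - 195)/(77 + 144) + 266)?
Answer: 560456/411355 ≈ 1.3625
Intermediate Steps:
(364 + N(7))/((174 - 195)/(77 + 144) + 266) = (364 - 12/7)/((174 - 195)/(77 + 144) + 266) = (364 - 12*⅐)/(-21/221 + 266) = (364 - 12/7)/(-21*1/221 + 266) = 2536/(7*(-21/221 + 266)) = 2536/(7*(58765/221)) = (2536/7)*(221/58765) = 560456/411355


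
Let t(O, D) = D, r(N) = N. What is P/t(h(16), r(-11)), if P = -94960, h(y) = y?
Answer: 94960/11 ≈ 8632.7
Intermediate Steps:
P/t(h(16), r(-11)) = -94960/(-11) = -94960*(-1/11) = 94960/11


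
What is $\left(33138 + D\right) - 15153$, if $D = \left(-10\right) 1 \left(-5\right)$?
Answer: $18035$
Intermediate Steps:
$D = 50$ ($D = \left(-10\right) \left(-5\right) = 50$)
$\left(33138 + D\right) - 15153 = \left(33138 + 50\right) - 15153 = 33188 - 15153 = 18035$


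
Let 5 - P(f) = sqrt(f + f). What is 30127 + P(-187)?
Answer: 30132 - I*sqrt(374) ≈ 30132.0 - 19.339*I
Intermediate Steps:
P(f) = 5 - sqrt(2)*sqrt(f) (P(f) = 5 - sqrt(f + f) = 5 - sqrt(2*f) = 5 - sqrt(2)*sqrt(f))
30127 + P(-187) = 30127 + (5 - sqrt(2)*sqrt(-187)) = 30127 + (5 - sqrt(2)*I*sqrt(187)) = 30127 + (5 - I*sqrt(374)) = 30132 - I*sqrt(374)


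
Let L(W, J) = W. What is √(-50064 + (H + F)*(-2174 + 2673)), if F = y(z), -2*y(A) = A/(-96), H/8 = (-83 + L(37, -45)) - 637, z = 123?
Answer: I*√177681941/8 ≈ 1666.2*I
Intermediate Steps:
H = -5464 (H = 8*((-83 + 37) - 637) = 8*(-46 - 637) = 8*(-683) = -5464)
y(A) = A/192 (y(A) = -A/(2*(-96)) = -A*(-1)/(2*96) = -(-1)*A/192 = A/192)
F = 41/64 (F = (1/192)*123 = 41/64 ≈ 0.64063)
√(-50064 + (H + F)*(-2174 + 2673)) = √(-50064 + (-5464 + 41/64)*(-2174 + 2673)) = √(-50064 - 349655/64*499) = √(-50064 - 174477845/64) = √(-177681941/64) = I*√177681941/8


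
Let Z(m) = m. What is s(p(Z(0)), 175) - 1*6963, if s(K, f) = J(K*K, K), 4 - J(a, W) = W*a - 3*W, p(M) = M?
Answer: -6959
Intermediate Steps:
J(a, W) = 4 + 3*W - W*a (J(a, W) = 4 - (W*a - 3*W) = 4 - (-3*W + W*a) = 4 + (3*W - W*a) = 4 + 3*W - W*a)
s(K, f) = 4 - K³ + 3*K (s(K, f) = 4 + 3*K - K*K*K = 4 + 3*K - K*K² = 4 + 3*K - K³ = 4 - K³ + 3*K)
s(p(Z(0)), 175) - 1*6963 = (4 - 1*0³ + 3*0) - 1*6963 = (4 - 1*0 + 0) - 6963 = (4 + 0 + 0) - 6963 = 4 - 6963 = -6959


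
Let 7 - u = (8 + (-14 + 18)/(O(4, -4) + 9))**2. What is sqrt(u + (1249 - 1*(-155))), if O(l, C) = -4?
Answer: sqrt(33339)/5 ≈ 36.518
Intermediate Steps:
u = -1761/25 (u = 7 - (8 + (-14 + 18)/(-4 + 9))**2 = 7 - (8 + 4/5)**2 = 7 - (44/5)**2 = 7 - 1*1936/25 = 7 - 1936/25 = -1761/25 ≈ -70.440)
sqrt(u + (1249 - 1*(-155))) = sqrt(-1761/25 + (1249 - 1*(-155))) = sqrt(-1761/25 + (1249 + 155)) = sqrt(-1761/25 + 1404) = sqrt(33339/25) = sqrt(33339)/5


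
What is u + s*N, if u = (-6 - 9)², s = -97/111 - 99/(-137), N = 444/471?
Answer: 14509375/64527 ≈ 224.86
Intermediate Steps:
N = 148/157 (N = 444*(1/471) = 148/157 ≈ 0.94267)
s = -2300/15207 (s = -97*1/111 - 99*(-1/137) = -97/111 + 99/137 = -2300/15207 ≈ -0.15125)
u = 225 (u = (-15)² = 225)
u + s*N = 225 - 2300/15207*148/157 = 225 - 9200/64527 = 14509375/64527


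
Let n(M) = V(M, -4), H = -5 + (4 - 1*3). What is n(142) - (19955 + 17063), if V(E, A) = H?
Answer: -37022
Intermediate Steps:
H = -4 (H = -5 + (4 - 3) = -5 + 1 = -4)
V(E, A) = -4
n(M) = -4
n(142) - (19955 + 17063) = -4 - (19955 + 17063) = -4 - 1*37018 = -4 - 37018 = -37022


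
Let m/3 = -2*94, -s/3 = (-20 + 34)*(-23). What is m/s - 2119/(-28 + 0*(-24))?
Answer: 48361/644 ≈ 75.095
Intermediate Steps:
s = 966 (s = -3*(-20 + 34)*(-23) = -42*(-23) = -3*(-322) = 966)
m = -564 (m = 3*(-2*94) = 3*(-1*188) = 3*(-188) = -564)
m/s - 2119/(-28 + 0*(-24)) = -564/966 - 2119/(-28 + 0*(-24)) = -564*1/966 - 2119/(-28 + 0) = -94/161 - 2119/(-28) = -94/161 - 2119*(-1/28) = -94/161 + 2119/28 = 48361/644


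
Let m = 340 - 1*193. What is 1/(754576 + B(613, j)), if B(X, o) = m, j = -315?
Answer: 1/754723 ≈ 1.3250e-6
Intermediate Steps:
m = 147 (m = 340 - 193 = 147)
B(X, o) = 147
1/(754576 + B(613, j)) = 1/(754576 + 147) = 1/754723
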